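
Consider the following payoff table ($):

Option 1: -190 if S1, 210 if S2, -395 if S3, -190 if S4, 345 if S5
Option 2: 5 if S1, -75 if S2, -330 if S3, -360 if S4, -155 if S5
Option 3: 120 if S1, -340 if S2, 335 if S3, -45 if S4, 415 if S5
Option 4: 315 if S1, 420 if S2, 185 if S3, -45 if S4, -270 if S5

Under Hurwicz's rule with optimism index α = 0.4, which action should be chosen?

Option 1: 0.4·345 + 0.6·(-395) = -99
Option 2: 0.4·5 + 0.6·(-360) = -214
Option 3: 0.4·415 + 0.6·(-340) = -38
Option 4: 0.4·420 + 0.6·(-270) = 6
Highest Hurwicz score = 6 → Option 4.

Option 4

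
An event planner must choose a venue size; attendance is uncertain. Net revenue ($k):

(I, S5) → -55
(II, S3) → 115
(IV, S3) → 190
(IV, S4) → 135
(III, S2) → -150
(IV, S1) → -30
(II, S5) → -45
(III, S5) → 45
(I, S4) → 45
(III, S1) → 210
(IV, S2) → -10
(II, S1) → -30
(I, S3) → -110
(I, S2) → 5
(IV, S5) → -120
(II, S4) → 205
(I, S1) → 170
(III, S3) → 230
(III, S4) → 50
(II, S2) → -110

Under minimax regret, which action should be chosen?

III

Column bests: S1=210, S2=5, S3=230, S4=205, S5=45.
I regrets: 40, 0, 340, 160, 100 → max 340
II regrets: 240, 115, 115, 0, 90 → max 240
III regrets: 0, 155, 0, 155, 0 → max 155
IV regrets: 240, 15, 40, 70, 165 → max 240
Smallest max regret = 155 → III.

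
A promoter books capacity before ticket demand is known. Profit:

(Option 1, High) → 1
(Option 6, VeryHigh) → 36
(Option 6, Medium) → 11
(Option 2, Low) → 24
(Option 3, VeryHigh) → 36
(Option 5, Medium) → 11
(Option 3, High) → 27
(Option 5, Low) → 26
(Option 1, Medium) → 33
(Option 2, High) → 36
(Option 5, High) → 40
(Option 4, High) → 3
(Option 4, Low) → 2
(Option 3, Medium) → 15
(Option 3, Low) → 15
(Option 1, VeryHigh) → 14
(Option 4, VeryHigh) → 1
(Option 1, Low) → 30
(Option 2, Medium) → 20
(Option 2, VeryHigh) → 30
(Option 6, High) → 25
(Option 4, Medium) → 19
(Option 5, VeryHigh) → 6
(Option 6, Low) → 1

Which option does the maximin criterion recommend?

Option 2

Row minima: Option 1=1, Option 2=20, Option 3=15, Option 4=1, Option 5=6, Option 6=1
Best worst-case = 20 → Option 2.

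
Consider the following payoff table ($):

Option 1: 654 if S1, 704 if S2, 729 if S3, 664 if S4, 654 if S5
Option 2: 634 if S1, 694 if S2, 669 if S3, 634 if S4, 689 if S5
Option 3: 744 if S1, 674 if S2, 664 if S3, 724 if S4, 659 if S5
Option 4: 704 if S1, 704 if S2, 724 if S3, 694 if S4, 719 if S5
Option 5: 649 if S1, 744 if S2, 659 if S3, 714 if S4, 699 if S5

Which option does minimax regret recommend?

Option 4

Column bests: S1=744, S2=744, S3=729, S4=724, S5=719.
Option 1 regrets: 90, 40, 0, 60, 65 → max 90
Option 2 regrets: 110, 50, 60, 90, 30 → max 110
Option 3 regrets: 0, 70, 65, 0, 60 → max 70
Option 4 regrets: 40, 40, 5, 30, 0 → max 40
Option 5 regrets: 95, 0, 70, 10, 20 → max 95
Smallest max regret = 40 → Option 4.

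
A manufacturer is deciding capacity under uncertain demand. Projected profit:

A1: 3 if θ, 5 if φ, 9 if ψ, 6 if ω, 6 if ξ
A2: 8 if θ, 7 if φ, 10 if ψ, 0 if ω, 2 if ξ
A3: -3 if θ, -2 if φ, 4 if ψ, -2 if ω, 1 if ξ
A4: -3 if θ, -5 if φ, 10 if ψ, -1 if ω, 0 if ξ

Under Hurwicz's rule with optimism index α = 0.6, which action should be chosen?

A1

A1: 0.6·9 + 0.4·3 = 6.6
A2: 0.6·10 + 0.4·0 = 6
A3: 0.6·4 + 0.4·(-3) = 1.2
A4: 0.6·10 + 0.4·(-5) = 4
Highest Hurwicz score = 6.6 → A1.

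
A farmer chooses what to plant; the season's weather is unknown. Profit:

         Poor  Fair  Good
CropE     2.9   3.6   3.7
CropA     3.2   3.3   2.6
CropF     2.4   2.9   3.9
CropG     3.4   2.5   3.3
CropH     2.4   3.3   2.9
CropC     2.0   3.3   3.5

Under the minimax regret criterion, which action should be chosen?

CropE

Column bests: Poor=3.4, Fair=3.6, Good=3.9.
CropE regrets: 0.5, 0.0, 0.2 → max 0.5
CropA regrets: 0.2, 0.3, 1.3 → max 1.3
CropF regrets: 1.0, 0.7, 0.0 → max 1.0
CropG regrets: 0.0, 1.1, 0.6 → max 1.1
CropH regrets: 1.0, 0.3, 1.0 → max 1.0
CropC regrets: 1.4, 0.3, 0.4 → max 1.4
Smallest max regret = 0.5 → CropE.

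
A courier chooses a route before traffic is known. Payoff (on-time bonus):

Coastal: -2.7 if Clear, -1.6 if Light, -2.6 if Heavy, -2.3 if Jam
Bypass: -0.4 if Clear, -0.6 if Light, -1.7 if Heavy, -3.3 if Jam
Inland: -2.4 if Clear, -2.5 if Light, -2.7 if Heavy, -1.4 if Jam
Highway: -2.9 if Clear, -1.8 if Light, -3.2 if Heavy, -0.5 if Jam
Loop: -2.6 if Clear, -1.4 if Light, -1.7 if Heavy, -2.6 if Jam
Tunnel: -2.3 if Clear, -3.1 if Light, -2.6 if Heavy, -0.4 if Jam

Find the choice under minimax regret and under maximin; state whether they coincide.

Column bests: Clear=-0.4, Light=-0.6, Heavy=-1.7, Jam=-0.4.
Coastal regrets: 2.3, 1.0, 0.9, 1.9 → max 2.3
Bypass regrets: 0.0, 0.0, 0.0, 2.9 → max 2.9
Inland regrets: 2.0, 1.9, 1.0, 1.0 → max 2.0
Highway regrets: 2.5, 1.2, 1.5, 0.1 → max 2.5
Loop regrets: 2.2, 0.8, 0.0, 2.2 → max 2.2
Tunnel regrets: 1.9, 2.5, 0.9, 0.0 → max 2.5
Smallest max regret = 2.0 → Inland.
Row minima: Coastal=-2.7, Bypass=-3.3, Inland=-2.7, Highway=-3.2, Loop=-2.6, Tunnel=-3.1
Best worst-case = -2.6 → Loop.

minimax regret → Inland; maximin → Loop (disagree)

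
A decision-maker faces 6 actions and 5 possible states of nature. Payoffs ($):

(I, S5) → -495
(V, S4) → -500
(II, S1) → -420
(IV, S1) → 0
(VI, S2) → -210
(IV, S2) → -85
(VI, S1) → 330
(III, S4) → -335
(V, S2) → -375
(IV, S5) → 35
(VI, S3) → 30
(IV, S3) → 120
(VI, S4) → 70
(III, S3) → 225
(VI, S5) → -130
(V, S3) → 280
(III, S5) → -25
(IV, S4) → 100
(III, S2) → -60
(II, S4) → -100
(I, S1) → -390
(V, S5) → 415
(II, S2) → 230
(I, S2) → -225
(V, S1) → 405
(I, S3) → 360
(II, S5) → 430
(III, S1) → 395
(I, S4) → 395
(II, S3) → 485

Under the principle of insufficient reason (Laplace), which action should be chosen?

Row averages: I=-71, II=125, III=40, IV=34, V=45, VI=18
Highest average = 125 → II.

II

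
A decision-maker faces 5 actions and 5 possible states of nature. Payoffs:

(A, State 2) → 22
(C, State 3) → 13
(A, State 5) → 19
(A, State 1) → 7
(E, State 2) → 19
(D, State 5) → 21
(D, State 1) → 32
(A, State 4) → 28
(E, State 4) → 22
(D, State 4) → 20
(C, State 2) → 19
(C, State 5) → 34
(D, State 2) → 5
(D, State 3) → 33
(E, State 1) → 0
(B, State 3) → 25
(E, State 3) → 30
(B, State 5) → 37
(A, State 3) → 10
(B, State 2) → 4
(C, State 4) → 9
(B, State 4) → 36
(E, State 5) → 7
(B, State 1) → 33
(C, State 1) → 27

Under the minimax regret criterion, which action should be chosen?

D

Column bests: State 1=33, State 2=22, State 3=33, State 4=36, State 5=37.
A regrets: 26, 0, 23, 8, 18 → max 26
B regrets: 0, 18, 8, 0, 0 → max 18
C regrets: 6, 3, 20, 27, 3 → max 27
D regrets: 1, 17, 0, 16, 16 → max 17
E regrets: 33, 3, 3, 14, 30 → max 33
Smallest max regret = 17 → D.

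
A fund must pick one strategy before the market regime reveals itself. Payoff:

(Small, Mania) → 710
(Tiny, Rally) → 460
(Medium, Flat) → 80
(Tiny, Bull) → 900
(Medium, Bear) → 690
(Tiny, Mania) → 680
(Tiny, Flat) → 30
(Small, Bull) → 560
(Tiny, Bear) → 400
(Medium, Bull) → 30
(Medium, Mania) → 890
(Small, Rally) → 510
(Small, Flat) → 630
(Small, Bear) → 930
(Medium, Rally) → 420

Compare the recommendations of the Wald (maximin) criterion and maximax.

Row minima: Tiny=30, Small=510, Medium=30
Best worst-case = 510 → Small.
Row maxima: Tiny=900, Small=930, Medium=890
Best best-case = 930 → Small.

maximin → Small; maximax → Small (agree)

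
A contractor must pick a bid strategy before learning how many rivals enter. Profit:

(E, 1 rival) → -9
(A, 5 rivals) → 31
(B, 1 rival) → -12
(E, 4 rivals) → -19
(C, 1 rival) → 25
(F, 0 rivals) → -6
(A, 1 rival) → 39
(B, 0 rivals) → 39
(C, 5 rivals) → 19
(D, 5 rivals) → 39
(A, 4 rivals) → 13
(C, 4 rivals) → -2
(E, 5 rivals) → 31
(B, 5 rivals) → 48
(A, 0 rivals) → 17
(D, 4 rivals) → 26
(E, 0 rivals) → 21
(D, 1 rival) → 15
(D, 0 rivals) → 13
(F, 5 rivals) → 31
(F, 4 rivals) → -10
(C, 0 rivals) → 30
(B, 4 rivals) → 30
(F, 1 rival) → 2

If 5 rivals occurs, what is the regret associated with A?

Best payoff under 5 rivals is 48.
Regret = 48 − 31 = 17.

17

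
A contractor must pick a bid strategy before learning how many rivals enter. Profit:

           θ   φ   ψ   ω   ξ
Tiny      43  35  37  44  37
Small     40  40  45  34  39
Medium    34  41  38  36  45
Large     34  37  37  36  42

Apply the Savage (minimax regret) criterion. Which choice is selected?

Column bests: θ=43, φ=41, ψ=45, ω=44, ξ=45.
Tiny regrets: 0, 6, 8, 0, 8 → max 8
Small regrets: 3, 1, 0, 10, 6 → max 10
Medium regrets: 9, 0, 7, 8, 0 → max 9
Large regrets: 9, 4, 8, 8, 3 → max 9
Smallest max regret = 8 → Tiny.

Tiny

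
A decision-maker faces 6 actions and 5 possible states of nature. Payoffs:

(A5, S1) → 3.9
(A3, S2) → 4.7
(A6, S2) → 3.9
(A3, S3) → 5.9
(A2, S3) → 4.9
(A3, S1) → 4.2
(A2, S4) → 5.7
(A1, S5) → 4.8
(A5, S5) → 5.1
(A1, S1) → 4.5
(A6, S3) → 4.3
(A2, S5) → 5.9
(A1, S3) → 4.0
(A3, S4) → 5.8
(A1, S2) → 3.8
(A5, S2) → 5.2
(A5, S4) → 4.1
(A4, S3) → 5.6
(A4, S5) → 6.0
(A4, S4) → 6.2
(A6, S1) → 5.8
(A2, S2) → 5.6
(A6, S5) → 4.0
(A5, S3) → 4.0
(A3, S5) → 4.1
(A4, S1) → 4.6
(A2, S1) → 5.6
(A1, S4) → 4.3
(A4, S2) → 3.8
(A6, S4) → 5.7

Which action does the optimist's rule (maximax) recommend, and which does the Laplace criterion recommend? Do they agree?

Row maxima: A1=4.8, A2=5.9, A3=5.9, A4=6.2, A5=5.2, A6=5.8
Best best-case = 6.2 → A4.
Row averages: A1=4.28, A2=5.54, A3=4.94, A4=5.24, A5=4.46, A6=4.74
Highest average = 5.54 → A2.

maximax → A4; laplace → A2 (disagree)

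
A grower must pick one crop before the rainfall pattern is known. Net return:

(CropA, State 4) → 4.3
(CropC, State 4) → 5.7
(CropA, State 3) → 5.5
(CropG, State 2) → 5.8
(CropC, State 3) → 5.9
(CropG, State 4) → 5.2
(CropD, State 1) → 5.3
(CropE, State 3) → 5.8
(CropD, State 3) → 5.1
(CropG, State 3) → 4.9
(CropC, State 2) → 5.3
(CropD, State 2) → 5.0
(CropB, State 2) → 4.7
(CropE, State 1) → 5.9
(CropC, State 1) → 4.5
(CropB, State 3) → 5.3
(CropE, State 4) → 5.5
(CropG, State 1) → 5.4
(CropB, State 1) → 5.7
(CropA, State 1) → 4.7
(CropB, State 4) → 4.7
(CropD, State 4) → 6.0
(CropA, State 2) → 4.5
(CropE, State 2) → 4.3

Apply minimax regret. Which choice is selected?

CropD

Column bests: State 1=5.9, State 2=5.8, State 3=5.9, State 4=6.0.
CropB regrets: 0.2, 1.1, 0.6, 1.3 → max 1.3
CropG regrets: 0.5, 0.0, 1.0, 0.8 → max 1.0
CropD regrets: 0.6, 0.8, 0.8, 0.0 → max 0.8
CropC regrets: 1.4, 0.5, 0.0, 0.3 → max 1.4
CropE regrets: 0.0, 1.5, 0.1, 0.5 → max 1.5
CropA regrets: 1.2, 1.3, 0.4, 1.7 → max 1.7
Smallest max regret = 0.8 → CropD.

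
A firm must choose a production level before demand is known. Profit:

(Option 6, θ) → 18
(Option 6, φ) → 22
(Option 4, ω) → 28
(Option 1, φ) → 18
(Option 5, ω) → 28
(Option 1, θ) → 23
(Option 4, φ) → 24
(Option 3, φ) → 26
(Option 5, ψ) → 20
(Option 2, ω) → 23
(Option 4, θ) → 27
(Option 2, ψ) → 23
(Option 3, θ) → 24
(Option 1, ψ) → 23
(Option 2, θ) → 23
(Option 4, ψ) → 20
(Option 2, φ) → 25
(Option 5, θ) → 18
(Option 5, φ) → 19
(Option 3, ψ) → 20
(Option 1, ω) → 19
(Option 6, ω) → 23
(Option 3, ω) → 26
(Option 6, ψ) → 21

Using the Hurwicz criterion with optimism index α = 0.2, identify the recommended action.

Option 1: 0.2·23 + 0.8·18 = 19
Option 2: 0.2·25 + 0.8·23 = 23.4
Option 3: 0.2·26 + 0.8·20 = 21.2
Option 4: 0.2·28 + 0.8·20 = 21.6
Option 5: 0.2·28 + 0.8·18 = 20
Option 6: 0.2·23 + 0.8·18 = 19
Highest Hurwicz score = 23.4 → Option 2.

Option 2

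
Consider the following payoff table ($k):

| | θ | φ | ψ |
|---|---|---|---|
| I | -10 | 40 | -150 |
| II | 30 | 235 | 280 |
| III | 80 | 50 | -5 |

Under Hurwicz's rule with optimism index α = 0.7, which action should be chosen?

I: 0.7·40 + 0.3·(-150) = -17
II: 0.7·280 + 0.3·30 = 205
III: 0.7·80 + 0.3·(-5) = 54.5
Highest Hurwicz score = 205 → II.

II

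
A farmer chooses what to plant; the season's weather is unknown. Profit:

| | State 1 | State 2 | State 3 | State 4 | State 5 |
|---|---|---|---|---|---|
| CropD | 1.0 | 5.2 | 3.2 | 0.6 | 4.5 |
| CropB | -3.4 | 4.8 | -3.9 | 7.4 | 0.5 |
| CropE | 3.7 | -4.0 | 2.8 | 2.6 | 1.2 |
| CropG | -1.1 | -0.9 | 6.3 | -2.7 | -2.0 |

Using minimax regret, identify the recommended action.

CropD

Column bests: State 1=3.7, State 2=5.2, State 3=6.3, State 4=7.4, State 5=4.5.
CropD regrets: 2.7, 0.0, 3.1, 6.8, 0.0 → max 6.8
CropB regrets: 7.1, 0.4, 10.2, 0.0, 4.0 → max 10.2
CropE regrets: 0.0, 9.2, 3.5, 4.8, 3.3 → max 9.2
CropG regrets: 4.8, 6.1, 0.0, 10.1, 6.5 → max 10.1
Smallest max regret = 6.8 → CropD.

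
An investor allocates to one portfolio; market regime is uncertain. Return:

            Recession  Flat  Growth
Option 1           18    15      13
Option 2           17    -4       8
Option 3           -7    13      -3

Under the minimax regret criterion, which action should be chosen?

Column bests: Recession=18, Flat=15, Growth=13.
Option 1 regrets: 0, 0, 0 → max 0
Option 2 regrets: 1, 19, 5 → max 19
Option 3 regrets: 25, 2, 16 → max 25
Smallest max regret = 0 → Option 1.

Option 1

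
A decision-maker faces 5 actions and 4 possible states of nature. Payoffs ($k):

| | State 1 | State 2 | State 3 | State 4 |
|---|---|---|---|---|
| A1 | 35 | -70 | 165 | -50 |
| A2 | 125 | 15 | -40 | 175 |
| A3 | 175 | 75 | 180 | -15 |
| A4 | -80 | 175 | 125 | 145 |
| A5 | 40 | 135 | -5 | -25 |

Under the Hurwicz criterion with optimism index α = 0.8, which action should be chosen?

A3

A1: 0.8·165 + 0.2·(-70) = 118
A2: 0.8·175 + 0.2·(-40) = 132
A3: 0.8·180 + 0.2·(-15) = 141
A4: 0.8·175 + 0.2·(-80) = 124
A5: 0.8·135 + 0.2·(-25) = 103
Highest Hurwicz score = 141 → A3.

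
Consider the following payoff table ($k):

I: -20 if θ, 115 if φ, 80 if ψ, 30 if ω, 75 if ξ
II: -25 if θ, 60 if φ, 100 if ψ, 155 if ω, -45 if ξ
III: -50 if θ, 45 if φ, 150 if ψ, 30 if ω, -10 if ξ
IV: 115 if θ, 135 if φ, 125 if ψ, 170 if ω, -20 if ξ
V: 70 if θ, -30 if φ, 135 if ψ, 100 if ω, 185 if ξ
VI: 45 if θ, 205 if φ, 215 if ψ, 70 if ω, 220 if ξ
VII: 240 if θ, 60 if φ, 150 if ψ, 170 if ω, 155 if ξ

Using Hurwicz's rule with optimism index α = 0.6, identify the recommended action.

I: 0.6·115 + 0.4·(-20) = 61
II: 0.6·155 + 0.4·(-45) = 75
III: 0.6·150 + 0.4·(-50) = 70
IV: 0.6·170 + 0.4·(-20) = 94
V: 0.6·185 + 0.4·(-30) = 99
VI: 0.6·220 + 0.4·45 = 150
VII: 0.6·240 + 0.4·60 = 168
Highest Hurwicz score = 168 → VII.

VII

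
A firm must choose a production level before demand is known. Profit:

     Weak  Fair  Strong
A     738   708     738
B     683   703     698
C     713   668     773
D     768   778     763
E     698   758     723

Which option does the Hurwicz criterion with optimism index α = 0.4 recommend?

D

A: 0.4·738 + 0.6·708 = 720
B: 0.4·703 + 0.6·683 = 691
C: 0.4·773 + 0.6·668 = 710
D: 0.4·778 + 0.6·763 = 769
E: 0.4·758 + 0.6·698 = 722
Highest Hurwicz score = 769 → D.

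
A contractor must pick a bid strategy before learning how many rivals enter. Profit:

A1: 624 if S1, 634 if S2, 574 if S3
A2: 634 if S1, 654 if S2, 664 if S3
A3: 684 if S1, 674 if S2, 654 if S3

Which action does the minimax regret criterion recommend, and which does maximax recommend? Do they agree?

Column bests: S1=684, S2=674, S3=664.
A1 regrets: 60, 40, 90 → max 90
A2 regrets: 50, 20, 0 → max 50
A3 regrets: 0, 0, 10 → max 10
Smallest max regret = 10 → A3.
Row maxima: A1=634, A2=664, A3=684
Best best-case = 684 → A3.

minimax regret → A3; maximax → A3 (agree)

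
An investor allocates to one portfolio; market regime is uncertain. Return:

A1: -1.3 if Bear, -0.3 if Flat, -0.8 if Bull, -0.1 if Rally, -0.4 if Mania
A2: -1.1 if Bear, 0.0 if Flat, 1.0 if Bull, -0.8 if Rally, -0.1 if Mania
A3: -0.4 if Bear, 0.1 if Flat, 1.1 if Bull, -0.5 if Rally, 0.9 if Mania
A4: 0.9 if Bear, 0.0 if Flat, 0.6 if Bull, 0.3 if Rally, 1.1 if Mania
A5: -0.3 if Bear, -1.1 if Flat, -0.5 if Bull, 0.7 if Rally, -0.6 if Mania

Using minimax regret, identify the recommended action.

Column bests: Bear=0.9, Flat=0.1, Bull=1.1, Rally=0.7, Mania=1.1.
A1 regrets: 2.2, 0.4, 1.9, 0.8, 1.5 → max 2.2
A2 regrets: 2.0, 0.1, 0.1, 1.5, 1.2 → max 2.0
A3 regrets: 1.3, 0.0, 0.0, 1.2, 0.2 → max 1.3
A4 regrets: 0.0, 0.1, 0.5, 0.4, 0.0 → max 0.5
A5 regrets: 1.2, 1.2, 1.6, 0.0, 1.7 → max 1.7
Smallest max regret = 0.5 → A4.

A4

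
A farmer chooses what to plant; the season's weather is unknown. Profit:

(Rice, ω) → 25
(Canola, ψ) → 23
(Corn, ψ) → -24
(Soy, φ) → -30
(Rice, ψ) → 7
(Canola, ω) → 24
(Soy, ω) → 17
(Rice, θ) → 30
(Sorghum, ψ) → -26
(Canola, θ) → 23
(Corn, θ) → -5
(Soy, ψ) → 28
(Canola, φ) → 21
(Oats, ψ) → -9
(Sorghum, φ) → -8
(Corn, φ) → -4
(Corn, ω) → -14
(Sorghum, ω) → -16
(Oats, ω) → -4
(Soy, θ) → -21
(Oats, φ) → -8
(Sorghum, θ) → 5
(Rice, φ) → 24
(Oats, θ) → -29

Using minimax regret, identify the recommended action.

Column bests: θ=30, φ=24, ψ=28, ω=25.
Corn regrets: 35, 28, 52, 39 → max 52
Rice regrets: 0, 0, 21, 0 → max 21
Soy regrets: 51, 54, 0, 8 → max 54
Oats regrets: 59, 32, 37, 29 → max 59
Sorghum regrets: 25, 32, 54, 41 → max 54
Canola regrets: 7, 3, 5, 1 → max 7
Smallest max regret = 7 → Canola.

Canola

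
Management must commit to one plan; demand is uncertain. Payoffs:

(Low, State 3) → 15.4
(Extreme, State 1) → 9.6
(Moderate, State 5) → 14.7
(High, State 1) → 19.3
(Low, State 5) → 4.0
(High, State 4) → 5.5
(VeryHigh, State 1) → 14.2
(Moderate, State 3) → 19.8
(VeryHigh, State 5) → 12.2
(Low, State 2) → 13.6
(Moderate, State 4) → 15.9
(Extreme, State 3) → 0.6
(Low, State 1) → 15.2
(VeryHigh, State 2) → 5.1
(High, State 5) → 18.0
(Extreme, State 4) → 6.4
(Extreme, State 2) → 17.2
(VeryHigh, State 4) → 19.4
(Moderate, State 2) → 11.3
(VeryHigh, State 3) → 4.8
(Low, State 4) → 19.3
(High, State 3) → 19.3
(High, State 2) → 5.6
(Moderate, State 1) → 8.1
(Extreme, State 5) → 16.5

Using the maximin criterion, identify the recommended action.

Moderate

Row minima: Low=4.0, Moderate=8.1, High=5.5, VeryHigh=4.8, Extreme=0.6
Best worst-case = 8.1 → Moderate.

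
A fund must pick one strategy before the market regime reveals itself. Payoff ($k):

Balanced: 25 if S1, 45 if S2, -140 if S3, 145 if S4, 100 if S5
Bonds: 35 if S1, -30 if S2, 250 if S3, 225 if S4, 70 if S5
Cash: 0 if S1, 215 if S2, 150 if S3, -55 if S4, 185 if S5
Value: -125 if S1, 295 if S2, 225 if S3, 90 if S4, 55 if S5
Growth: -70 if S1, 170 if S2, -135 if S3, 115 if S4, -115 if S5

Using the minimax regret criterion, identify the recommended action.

Column bests: S1=35, S2=295, S3=250, S4=225, S5=185.
Balanced regrets: 10, 250, 390, 80, 85 → max 390
Bonds regrets: 0, 325, 0, 0, 115 → max 325
Cash regrets: 35, 80, 100, 280, 0 → max 280
Value regrets: 160, 0, 25, 135, 130 → max 160
Growth regrets: 105, 125, 385, 110, 300 → max 385
Smallest max regret = 160 → Value.

Value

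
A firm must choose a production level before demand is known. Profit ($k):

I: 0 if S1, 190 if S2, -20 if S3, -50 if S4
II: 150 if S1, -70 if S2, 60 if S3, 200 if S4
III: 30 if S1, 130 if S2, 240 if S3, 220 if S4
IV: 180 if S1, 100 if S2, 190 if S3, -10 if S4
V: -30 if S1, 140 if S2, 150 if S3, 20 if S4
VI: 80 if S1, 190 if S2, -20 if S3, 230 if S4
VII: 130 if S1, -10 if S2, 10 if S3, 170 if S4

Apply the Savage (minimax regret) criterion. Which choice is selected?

Column bests: S1=180, S2=190, S3=240, S4=230.
I regrets: 180, 0, 260, 280 → max 280
II regrets: 30, 260, 180, 30 → max 260
III regrets: 150, 60, 0, 10 → max 150
IV regrets: 0, 90, 50, 240 → max 240
V regrets: 210, 50, 90, 210 → max 210
VI regrets: 100, 0, 260, 0 → max 260
VII regrets: 50, 200, 230, 60 → max 230
Smallest max regret = 150 → III.

III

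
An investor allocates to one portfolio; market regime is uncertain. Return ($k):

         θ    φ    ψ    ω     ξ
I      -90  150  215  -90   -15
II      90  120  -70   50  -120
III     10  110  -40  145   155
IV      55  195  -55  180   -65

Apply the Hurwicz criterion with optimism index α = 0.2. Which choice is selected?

III

I: 0.2·215 + 0.8·(-90) = -29
II: 0.2·120 + 0.8·(-120) = -72
III: 0.2·155 + 0.8·(-40) = -1
IV: 0.2·195 + 0.8·(-65) = -13
Highest Hurwicz score = -1 → III.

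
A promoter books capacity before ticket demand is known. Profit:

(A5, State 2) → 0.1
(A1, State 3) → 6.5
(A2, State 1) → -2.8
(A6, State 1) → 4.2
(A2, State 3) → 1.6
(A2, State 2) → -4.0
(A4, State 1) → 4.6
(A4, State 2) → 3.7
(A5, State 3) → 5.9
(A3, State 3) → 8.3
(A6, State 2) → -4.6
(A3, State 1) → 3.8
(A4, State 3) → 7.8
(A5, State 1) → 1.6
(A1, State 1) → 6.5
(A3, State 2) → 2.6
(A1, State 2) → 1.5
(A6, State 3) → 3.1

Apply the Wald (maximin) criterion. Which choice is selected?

Row minima: A1=1.5, A2=-4.0, A3=2.6, A4=3.7, A5=0.1, A6=-4.6
Best worst-case = 3.7 → A4.

A4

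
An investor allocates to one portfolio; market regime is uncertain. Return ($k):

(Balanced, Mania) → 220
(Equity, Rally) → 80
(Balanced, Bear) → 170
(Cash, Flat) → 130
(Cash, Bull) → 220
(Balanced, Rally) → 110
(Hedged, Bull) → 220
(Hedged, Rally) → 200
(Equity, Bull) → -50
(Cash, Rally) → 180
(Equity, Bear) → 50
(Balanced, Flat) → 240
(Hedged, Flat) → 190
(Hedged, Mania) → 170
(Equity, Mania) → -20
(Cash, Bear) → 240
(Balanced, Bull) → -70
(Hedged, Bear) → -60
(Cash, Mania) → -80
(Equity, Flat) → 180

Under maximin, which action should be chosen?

Equity

Row minima: Balanced=-70, Cash=-80, Equity=-50, Hedged=-60
Best worst-case = -50 → Equity.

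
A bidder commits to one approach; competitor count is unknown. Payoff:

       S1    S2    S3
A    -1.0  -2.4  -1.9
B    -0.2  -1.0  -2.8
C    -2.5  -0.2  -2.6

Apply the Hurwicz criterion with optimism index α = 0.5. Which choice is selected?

A: 0.5·(-1.0) + 0.5·(-2.4) = -1.7
B: 0.5·(-0.2) + 0.5·(-2.8) = -1.5
C: 0.5·(-0.2) + 0.5·(-2.6) = -1.4
Highest Hurwicz score = -1.4 → C.

C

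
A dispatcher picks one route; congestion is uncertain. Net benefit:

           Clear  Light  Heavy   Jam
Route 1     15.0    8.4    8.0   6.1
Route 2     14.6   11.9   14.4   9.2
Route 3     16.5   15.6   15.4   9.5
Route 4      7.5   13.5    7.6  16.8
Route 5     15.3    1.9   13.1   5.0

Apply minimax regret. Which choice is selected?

Route 3

Column bests: Clear=16.5, Light=15.6, Heavy=15.4, Jam=16.8.
Route 1 regrets: 1.5, 7.2, 7.4, 10.7 → max 10.7
Route 2 regrets: 1.9, 3.7, 1.0, 7.6 → max 7.6
Route 3 regrets: 0.0, 0.0, 0.0, 7.3 → max 7.3
Route 4 regrets: 9.0, 2.1, 7.8, 0.0 → max 9.0
Route 5 regrets: 1.2, 13.7, 2.3, 11.8 → max 13.7
Smallest max regret = 7.3 → Route 3.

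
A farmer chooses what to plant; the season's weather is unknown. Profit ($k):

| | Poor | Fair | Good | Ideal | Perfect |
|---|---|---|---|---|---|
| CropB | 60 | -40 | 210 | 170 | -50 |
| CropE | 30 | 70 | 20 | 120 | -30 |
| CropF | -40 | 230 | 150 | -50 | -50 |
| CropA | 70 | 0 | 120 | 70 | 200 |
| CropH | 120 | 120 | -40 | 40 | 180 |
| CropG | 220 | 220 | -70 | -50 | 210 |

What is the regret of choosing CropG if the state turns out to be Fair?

10

Best payoff under Fair is 230.
Regret = 230 − 220 = 10.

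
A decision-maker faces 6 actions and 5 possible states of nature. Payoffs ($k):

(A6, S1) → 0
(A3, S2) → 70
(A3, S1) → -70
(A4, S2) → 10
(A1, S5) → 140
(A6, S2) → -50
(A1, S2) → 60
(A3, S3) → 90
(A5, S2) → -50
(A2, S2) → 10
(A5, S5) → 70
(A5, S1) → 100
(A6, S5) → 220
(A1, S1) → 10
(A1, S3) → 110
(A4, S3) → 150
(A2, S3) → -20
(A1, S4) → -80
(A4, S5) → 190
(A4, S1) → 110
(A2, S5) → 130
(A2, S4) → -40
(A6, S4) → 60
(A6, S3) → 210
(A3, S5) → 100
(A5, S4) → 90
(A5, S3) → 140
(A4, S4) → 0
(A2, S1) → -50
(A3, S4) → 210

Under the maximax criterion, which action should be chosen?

Row maxima: A1=140, A2=130, A3=210, A4=190, A5=140, A6=220
Best best-case = 220 → A6.

A6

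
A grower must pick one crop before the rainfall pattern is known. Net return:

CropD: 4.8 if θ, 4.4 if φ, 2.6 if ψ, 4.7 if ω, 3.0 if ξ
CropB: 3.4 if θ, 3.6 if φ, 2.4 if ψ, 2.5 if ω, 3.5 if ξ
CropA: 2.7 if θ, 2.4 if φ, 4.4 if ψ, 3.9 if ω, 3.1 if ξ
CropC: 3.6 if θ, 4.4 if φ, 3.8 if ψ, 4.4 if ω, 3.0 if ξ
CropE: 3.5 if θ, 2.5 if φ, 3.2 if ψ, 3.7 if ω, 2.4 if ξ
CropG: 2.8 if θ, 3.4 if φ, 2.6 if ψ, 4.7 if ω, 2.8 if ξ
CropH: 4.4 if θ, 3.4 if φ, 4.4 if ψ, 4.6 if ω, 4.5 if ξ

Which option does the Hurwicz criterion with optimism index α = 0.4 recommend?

CropD: 0.4·4.8 + 0.6·2.6 = 3.48
CropB: 0.4·3.6 + 0.6·2.4 = 2.88
CropA: 0.4·4.4 + 0.6·2.4 = 3.2
CropC: 0.4·4.4 + 0.6·3.0 = 3.56
CropE: 0.4·3.7 + 0.6·2.4 = 2.92
CropG: 0.4·4.7 + 0.6·2.6 = 3.44
CropH: 0.4·4.6 + 0.6·3.4 = 3.88
Highest Hurwicz score = 3.88 → CropH.

CropH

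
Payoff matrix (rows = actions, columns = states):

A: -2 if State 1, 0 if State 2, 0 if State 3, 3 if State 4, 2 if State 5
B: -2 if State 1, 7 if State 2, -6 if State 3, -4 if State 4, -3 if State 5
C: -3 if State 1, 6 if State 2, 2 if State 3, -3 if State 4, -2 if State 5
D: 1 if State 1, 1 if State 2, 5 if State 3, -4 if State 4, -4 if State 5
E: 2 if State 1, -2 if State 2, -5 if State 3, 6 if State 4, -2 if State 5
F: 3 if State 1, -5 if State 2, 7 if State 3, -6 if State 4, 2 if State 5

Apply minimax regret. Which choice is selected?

A

Column bests: State 1=3, State 2=7, State 3=7, State 4=6, State 5=2.
A regrets: 5, 7, 7, 3, 0 → max 7
B regrets: 5, 0, 13, 10, 5 → max 13
C regrets: 6, 1, 5, 9, 4 → max 9
D regrets: 2, 6, 2, 10, 6 → max 10
E regrets: 1, 9, 12, 0, 4 → max 12
F regrets: 0, 12, 0, 12, 0 → max 12
Smallest max regret = 7 → A.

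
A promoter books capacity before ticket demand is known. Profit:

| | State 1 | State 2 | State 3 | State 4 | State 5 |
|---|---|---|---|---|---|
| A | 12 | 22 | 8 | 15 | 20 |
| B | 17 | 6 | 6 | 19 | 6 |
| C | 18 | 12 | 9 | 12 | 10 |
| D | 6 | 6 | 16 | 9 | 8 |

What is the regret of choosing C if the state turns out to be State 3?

7

Best payoff under State 3 is 16.
Regret = 16 − 9 = 7.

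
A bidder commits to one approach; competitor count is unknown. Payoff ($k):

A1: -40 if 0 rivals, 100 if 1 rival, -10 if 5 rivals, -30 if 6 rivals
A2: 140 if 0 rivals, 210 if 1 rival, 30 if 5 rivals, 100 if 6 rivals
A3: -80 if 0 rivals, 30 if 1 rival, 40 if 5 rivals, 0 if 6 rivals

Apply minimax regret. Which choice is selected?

A2

Column bests: 0 rivals=140, 1 rival=210, 5 rivals=40, 6 rivals=100.
A1 regrets: 180, 110, 50, 130 → max 180
A2 regrets: 0, 0, 10, 0 → max 10
A3 regrets: 220, 180, 0, 100 → max 220
Smallest max regret = 10 → A2.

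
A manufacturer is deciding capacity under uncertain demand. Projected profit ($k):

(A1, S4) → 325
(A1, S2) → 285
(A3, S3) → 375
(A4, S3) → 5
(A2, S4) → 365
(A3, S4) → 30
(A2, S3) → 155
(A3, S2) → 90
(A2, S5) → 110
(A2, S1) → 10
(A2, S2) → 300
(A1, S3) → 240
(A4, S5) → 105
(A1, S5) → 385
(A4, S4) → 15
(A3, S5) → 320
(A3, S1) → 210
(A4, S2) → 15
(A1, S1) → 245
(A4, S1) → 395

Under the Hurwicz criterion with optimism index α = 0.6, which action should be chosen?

A1

A1: 0.6·385 + 0.4·240 = 327
A2: 0.6·365 + 0.4·10 = 223
A3: 0.6·375 + 0.4·30 = 237
A4: 0.6·395 + 0.4·5 = 239
Highest Hurwicz score = 327 → A1.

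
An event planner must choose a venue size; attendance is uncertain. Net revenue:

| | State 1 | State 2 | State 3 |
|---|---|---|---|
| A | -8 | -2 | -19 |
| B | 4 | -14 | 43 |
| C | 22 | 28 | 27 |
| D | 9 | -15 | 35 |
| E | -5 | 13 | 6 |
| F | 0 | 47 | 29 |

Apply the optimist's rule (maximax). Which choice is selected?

Row maxima: A=-2, B=43, C=28, D=35, E=13, F=47
Best best-case = 47 → F.

F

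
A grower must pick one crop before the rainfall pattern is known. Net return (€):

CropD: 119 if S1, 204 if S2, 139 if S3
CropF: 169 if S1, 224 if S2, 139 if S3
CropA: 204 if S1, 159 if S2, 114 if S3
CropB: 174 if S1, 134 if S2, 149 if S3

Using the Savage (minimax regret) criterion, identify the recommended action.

CropF

Column bests: S1=204, S2=224, S3=149.
CropD regrets: 85, 20, 10 → max 85
CropF regrets: 35, 0, 10 → max 35
CropA regrets: 0, 65, 35 → max 65
CropB regrets: 30, 90, 0 → max 90
Smallest max regret = 35 → CropF.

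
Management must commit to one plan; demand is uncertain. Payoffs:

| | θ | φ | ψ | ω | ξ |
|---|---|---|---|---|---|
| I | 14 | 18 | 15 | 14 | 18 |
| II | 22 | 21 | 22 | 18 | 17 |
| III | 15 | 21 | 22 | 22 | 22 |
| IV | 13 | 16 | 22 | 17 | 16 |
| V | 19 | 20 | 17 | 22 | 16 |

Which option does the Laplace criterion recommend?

Row averages: I=15.8, II=20, III=20.4, IV=16.8, V=18.8
Highest average = 20.4 → III.

III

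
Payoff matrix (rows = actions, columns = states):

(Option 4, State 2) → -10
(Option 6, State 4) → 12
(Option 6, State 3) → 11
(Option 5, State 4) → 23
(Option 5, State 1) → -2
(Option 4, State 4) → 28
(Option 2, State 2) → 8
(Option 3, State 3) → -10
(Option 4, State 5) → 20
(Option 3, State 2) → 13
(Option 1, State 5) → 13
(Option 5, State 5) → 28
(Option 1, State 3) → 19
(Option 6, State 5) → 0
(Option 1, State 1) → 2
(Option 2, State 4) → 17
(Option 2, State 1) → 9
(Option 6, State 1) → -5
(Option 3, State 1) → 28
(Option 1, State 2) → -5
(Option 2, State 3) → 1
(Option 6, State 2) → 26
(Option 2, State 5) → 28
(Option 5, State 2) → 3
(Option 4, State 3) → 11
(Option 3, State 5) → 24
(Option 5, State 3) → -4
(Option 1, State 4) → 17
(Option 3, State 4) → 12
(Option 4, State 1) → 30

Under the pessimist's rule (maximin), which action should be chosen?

Row minima: Option 1=-5, Option 2=1, Option 3=-10, Option 4=-10, Option 5=-4, Option 6=-5
Best worst-case = 1 → Option 2.

Option 2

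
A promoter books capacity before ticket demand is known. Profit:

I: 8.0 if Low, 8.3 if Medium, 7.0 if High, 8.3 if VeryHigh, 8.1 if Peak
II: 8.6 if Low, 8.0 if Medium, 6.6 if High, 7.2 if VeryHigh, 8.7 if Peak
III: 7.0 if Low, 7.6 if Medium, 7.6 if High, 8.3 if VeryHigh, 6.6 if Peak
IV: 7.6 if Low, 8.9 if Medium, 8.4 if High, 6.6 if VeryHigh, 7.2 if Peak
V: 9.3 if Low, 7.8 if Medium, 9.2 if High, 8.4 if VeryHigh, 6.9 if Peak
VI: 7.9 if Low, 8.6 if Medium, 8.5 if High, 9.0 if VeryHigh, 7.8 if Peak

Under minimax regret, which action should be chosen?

VI

Column bests: Low=9.3, Medium=8.9, High=9.2, VeryHigh=9.0, Peak=8.7.
I regrets: 1.3, 0.6, 2.2, 0.7, 0.6 → max 2.2
II regrets: 0.7, 0.9, 2.6, 1.8, 0.0 → max 2.6
III regrets: 2.3, 1.3, 1.6, 0.7, 2.1 → max 2.3
IV regrets: 1.7, 0.0, 0.8, 2.4, 1.5 → max 2.4
V regrets: 0.0, 1.1, 0.0, 0.6, 1.8 → max 1.8
VI regrets: 1.4, 0.3, 0.7, 0.0, 0.9 → max 1.4
Smallest max regret = 1.4 → VI.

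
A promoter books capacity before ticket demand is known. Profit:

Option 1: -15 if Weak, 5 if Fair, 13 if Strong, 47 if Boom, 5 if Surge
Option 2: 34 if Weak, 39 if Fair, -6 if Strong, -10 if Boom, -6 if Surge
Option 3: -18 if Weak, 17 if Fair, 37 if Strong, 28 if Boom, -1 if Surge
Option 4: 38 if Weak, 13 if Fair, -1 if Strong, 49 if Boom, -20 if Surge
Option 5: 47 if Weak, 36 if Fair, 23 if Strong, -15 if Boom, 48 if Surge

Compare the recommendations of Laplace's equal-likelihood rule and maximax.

laplace → Option 5; maximax → Option 4 (disagree)

Row averages: Option 1=11, Option 2=10.2, Option 3=12.6, Option 4=15.8, Option 5=27.8
Highest average = 27.8 → Option 5.
Row maxima: Option 1=47, Option 2=39, Option 3=37, Option 4=49, Option 5=48
Best best-case = 49 → Option 4.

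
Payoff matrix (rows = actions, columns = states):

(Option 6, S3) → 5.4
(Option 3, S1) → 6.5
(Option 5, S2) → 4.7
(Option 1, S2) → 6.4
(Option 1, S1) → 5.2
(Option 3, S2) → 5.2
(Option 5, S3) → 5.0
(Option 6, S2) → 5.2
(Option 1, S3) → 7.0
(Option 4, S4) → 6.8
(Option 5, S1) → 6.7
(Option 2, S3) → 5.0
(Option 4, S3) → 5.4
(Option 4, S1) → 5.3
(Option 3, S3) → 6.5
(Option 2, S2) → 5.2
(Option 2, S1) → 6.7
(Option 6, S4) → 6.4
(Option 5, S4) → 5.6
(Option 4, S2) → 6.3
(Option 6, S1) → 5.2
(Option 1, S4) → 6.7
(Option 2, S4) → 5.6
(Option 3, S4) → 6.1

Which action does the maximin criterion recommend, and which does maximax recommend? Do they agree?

Row minima: Option 1=5.2, Option 2=5.0, Option 3=5.2, Option 4=5.3, Option 5=4.7, Option 6=5.2
Best worst-case = 5.3 → Option 4.
Row maxima: Option 1=7.0, Option 2=6.7, Option 3=6.5, Option 4=6.8, Option 5=6.7, Option 6=6.4
Best best-case = 7.0 → Option 1.

maximin → Option 4; maximax → Option 1 (disagree)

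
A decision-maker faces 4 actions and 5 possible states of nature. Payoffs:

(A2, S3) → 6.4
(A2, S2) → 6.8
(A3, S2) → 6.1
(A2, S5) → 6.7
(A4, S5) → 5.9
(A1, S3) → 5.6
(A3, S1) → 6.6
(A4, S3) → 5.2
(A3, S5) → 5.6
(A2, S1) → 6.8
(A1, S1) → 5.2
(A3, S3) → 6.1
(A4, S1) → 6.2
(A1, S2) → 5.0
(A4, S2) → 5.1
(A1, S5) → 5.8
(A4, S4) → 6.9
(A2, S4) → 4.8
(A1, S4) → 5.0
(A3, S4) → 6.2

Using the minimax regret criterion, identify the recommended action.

Column bests: S1=6.8, S2=6.8, S3=6.4, S4=6.9, S5=6.7.
A1 regrets: 1.6, 1.8, 0.8, 1.9, 0.9 → max 1.9
A2 regrets: 0.0, 0.0, 0.0, 2.1, 0.0 → max 2.1
A3 regrets: 0.2, 0.7, 0.3, 0.7, 1.1 → max 1.1
A4 regrets: 0.6, 1.7, 1.2, 0.0, 0.8 → max 1.7
Smallest max regret = 1.1 → A3.

A3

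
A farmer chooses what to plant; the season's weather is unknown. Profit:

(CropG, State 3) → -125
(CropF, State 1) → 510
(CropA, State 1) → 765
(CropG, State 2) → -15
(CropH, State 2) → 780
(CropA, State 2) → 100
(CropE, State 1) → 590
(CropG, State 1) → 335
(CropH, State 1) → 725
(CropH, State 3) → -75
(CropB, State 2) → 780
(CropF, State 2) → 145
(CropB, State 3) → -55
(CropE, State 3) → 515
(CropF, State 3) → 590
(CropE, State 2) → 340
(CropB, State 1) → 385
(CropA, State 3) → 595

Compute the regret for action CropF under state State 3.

5

Best payoff under State 3 is 595.
Regret = 595 − 590 = 5.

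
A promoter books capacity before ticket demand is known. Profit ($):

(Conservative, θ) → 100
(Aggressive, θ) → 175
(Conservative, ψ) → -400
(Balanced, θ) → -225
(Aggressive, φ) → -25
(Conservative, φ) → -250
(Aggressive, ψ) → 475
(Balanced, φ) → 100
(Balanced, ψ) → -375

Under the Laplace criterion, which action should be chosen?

Row averages: Conservative=-550/3, Balanced=-500/3, Aggressive=625/3
Highest average = 625/3 → Aggressive.

Aggressive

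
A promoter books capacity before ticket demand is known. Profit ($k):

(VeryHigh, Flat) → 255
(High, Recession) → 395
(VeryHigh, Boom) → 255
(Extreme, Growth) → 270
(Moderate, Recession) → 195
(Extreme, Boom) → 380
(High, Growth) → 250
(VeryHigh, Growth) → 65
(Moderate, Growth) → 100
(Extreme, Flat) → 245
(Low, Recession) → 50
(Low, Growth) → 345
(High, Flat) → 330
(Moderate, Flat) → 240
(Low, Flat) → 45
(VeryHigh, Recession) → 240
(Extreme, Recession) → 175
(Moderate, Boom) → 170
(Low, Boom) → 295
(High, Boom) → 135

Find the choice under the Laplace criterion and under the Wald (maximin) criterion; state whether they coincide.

Row averages: Low=183.75, Moderate=176.25, High=277.5, VeryHigh=203.75, Extreme=267.5
Highest average = 277.5 → High.
Row minima: Low=45, Moderate=100, High=135, VeryHigh=65, Extreme=175
Best worst-case = 175 → Extreme.

laplace → High; maximin → Extreme (disagree)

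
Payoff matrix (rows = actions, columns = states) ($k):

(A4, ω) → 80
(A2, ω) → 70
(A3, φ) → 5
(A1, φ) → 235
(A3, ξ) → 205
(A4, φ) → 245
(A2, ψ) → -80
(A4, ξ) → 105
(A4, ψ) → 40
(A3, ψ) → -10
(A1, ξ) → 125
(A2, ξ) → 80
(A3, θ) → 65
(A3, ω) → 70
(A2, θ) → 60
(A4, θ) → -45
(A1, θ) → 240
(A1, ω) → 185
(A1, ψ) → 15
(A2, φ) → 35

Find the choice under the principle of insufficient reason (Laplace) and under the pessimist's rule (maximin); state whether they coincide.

laplace → A1; maximin → A1 (agree)

Row averages: A1=160, A2=33, A3=67, A4=85
Highest average = 160 → A1.
Row minima: A1=15, A2=-80, A3=-10, A4=-45
Best worst-case = 15 → A1.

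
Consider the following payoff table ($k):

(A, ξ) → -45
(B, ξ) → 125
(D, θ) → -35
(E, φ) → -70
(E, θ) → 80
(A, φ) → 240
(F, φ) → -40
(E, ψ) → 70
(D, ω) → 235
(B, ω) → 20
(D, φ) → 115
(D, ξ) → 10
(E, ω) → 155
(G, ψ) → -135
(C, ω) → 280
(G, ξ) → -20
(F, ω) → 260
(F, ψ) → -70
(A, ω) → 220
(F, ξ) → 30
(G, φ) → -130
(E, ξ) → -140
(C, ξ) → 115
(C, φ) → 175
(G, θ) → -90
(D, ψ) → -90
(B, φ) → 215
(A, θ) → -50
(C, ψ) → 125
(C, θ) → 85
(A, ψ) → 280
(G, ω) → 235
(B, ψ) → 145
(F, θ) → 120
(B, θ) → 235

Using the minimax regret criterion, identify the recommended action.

Column bests: θ=235, φ=240, ψ=280, ω=280, ξ=125.
A regrets: 285, 0, 0, 60, 170 → max 285
B regrets: 0, 25, 135, 260, 0 → max 260
C regrets: 150, 65, 155, 0, 10 → max 155
D regrets: 270, 125, 370, 45, 115 → max 370
E regrets: 155, 310, 210, 125, 265 → max 310
F regrets: 115, 280, 350, 20, 95 → max 350
G regrets: 325, 370, 415, 45, 145 → max 415
Smallest max regret = 155 → C.

C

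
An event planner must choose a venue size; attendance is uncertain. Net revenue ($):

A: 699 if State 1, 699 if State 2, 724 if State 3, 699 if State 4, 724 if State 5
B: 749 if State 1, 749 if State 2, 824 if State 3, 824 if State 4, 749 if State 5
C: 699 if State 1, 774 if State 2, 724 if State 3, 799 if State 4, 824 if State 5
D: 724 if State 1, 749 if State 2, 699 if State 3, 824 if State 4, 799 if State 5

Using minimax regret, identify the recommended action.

B

Column bests: State 1=749, State 2=774, State 3=824, State 4=824, State 5=824.
A regrets: 50, 75, 100, 125, 100 → max 125
B regrets: 0, 25, 0, 0, 75 → max 75
C regrets: 50, 0, 100, 25, 0 → max 100
D regrets: 25, 25, 125, 0, 25 → max 125
Smallest max regret = 75 → B.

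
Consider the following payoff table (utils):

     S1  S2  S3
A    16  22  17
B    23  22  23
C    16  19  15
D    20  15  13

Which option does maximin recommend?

B

Row minima: A=16, B=22, C=15, D=13
Best worst-case = 22 → B.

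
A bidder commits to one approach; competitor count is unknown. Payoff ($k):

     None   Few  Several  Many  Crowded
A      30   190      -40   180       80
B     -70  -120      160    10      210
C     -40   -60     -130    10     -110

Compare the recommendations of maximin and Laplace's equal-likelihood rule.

Row minima: A=-40, B=-120, C=-130
Best worst-case = -40 → A.
Row averages: A=88, B=38, C=-66
Highest average = 88 → A.

maximin → A; laplace → A (agree)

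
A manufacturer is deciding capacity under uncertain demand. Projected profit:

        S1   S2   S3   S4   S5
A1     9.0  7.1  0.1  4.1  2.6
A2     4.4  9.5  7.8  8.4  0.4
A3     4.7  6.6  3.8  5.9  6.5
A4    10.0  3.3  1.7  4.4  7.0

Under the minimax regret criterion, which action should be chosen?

Column bests: S1=10.0, S2=9.5, S3=7.8, S4=8.4, S5=7.0.
A1 regrets: 1.0, 2.4, 7.7, 4.3, 4.4 → max 7.7
A2 regrets: 5.6, 0.0, 0.0, 0.0, 6.6 → max 6.6
A3 regrets: 5.3, 2.9, 4.0, 2.5, 0.5 → max 5.3
A4 regrets: 0.0, 6.2, 6.1, 4.0, 0.0 → max 6.2
Smallest max regret = 5.3 → A3.

A3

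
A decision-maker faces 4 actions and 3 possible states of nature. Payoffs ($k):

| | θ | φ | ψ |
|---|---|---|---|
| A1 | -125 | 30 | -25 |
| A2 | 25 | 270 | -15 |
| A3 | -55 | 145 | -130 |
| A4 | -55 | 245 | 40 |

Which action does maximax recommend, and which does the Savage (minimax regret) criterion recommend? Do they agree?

Row maxima: A1=30, A2=270, A3=145, A4=245
Best best-case = 270 → A2.
Column bests: θ=25, φ=270, ψ=40.
A1 regrets: 150, 240, 65 → max 240
A2 regrets: 0, 0, 55 → max 55
A3 regrets: 80, 125, 170 → max 170
A4 regrets: 80, 25, 0 → max 80
Smallest max regret = 55 → A2.

maximax → A2; minimax regret → A2 (agree)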